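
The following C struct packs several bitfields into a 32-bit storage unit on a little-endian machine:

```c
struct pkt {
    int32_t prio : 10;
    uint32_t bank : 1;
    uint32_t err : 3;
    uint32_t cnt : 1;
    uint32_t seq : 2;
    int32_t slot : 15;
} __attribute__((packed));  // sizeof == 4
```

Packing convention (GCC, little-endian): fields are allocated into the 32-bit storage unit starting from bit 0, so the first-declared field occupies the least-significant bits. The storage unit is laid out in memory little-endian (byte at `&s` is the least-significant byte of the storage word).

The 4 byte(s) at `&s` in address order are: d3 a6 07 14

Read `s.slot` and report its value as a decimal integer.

[0]=0xd3 [1]=0xa6 [2]=0x07 [3]=0x14 (little-endian) → word 0x1407a6d3
prio [0+:10] = (word>>0) & 0x3ff = 723
bank [10+:1] = (word>>10) & 0x1 = 1
err [11+:3] = (word>>11) & 0x7 = 4
cnt [14+:1] = (word>>14) & 0x1 = 0
seq [15+:2] = (word>>15) & 0x3 = 3
slot [17+:15] = (word>>17) & 0x7fff = 2563  ←
slot signed 15b, MSB=0: value = 2563

2563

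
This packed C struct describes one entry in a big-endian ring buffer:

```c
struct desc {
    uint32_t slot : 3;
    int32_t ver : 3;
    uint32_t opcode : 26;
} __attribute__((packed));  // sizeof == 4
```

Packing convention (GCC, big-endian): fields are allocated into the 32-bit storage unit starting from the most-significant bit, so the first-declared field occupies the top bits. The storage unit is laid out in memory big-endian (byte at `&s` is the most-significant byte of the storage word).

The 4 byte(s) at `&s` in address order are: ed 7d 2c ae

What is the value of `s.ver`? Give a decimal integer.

3

[0]=0xed [1]=0x7d [2]=0x2c [3]=0xae (big-endian) → word 0xed7d2cae
slot:3 @ bit 29 → (0xed7d2cae>>29)&0x7 = 0x7
ver:3 @ bit 26 → (0xed7d2cae>>26)&0x7 = 0x3  ←
opcode:26 @ bit 0 → (0xed7d2cae>>0)&0x3ffffff = 0x17d2cae
ver signed 3b, MSB=0: value = 3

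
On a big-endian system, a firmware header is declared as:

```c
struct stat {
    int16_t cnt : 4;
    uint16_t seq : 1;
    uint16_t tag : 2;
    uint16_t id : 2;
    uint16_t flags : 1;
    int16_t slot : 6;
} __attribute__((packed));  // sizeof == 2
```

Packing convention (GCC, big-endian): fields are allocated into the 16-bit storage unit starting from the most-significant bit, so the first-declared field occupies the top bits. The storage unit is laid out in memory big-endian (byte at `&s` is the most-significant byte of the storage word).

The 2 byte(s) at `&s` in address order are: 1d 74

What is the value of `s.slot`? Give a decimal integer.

[0]=0x1d [1]=0x74 (big-endian) → word 0x1d74
cnt:4 @ bit 12 → (0x1d74>>12)&0xf = 0x1
seq:1 @ bit 11 → (0x1d74>>11)&0x1 = 0x1
tag:2 @ bit 9 → (0x1d74>>9)&0x3 = 0x2
id:2 @ bit 7 → (0x1d74>>7)&0x3 = 0x2
flags:1 @ bit 6 → (0x1d74>>6)&0x1 = 0x1
slot:6 @ bit 0 → (0x1d74>>0)&0x3f = 0x34  ←
slot signed 6b, MSB=1: 52 - 64 = -12

-12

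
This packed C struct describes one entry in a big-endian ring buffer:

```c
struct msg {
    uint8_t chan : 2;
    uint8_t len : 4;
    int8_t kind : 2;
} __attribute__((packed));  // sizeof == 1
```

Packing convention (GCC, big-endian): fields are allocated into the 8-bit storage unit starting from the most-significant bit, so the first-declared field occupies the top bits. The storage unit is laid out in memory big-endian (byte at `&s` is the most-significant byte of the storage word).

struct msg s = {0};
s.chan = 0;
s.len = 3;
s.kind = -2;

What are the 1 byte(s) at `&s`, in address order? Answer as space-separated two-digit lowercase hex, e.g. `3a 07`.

[6+:2] chan=0 & 0x3 = 0x0; word=0x00
[2+:4] len=3 & 0xf = 0x3; word=0x0c
[0+:2] kind=-2 & 0x3 = 0x2; word=0x0e
word = 0x0e → big-endian bytes:
  [0]=0x0e

0e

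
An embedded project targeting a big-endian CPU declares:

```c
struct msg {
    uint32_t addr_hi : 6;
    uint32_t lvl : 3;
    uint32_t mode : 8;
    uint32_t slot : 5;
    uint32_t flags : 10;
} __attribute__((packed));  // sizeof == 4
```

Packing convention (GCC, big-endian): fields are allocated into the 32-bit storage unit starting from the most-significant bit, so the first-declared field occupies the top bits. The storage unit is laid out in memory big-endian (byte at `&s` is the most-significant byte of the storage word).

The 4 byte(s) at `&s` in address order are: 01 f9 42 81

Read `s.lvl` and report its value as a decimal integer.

[0]=0x01 [1]=0xf9 [2]=0x42 [3]=0x81 (big-endian) → word 0x01f94281
addr_hi [26+:6] = (word>>26) & 0x3f = 0
lvl [23+:3] = (word>>23) & 0x7 = 3  ←
mode [15+:8] = (word>>15) & 0xff = 242
slot [10+:5] = (word>>10) & 0x1f = 16
flags [0+:10] = (word>>0) & 0x3ff = 641

3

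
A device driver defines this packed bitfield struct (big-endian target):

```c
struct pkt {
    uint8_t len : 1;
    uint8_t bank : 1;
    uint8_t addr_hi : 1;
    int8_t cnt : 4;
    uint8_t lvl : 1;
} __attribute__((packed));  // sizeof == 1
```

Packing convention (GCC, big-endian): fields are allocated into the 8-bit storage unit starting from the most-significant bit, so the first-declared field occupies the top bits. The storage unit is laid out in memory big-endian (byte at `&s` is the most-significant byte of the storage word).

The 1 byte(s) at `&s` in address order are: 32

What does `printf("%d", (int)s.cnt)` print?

[0]=0x32 (big-endian) → word 0x32
len:1 @ bit 7 → (0x32>>7)&0x1 = 0x0
bank:1 @ bit 6 → (0x32>>6)&0x1 = 0x0
addr_hi:1 @ bit 5 → (0x32>>5)&0x1 = 0x1
cnt:4 @ bit 1 → (0x32>>1)&0xf = 0x9  ←
lvl:1 @ bit 0 → (0x32>>0)&0x1 = 0x0
cnt signed 4b, MSB=1: 9 - 16 = -7

-7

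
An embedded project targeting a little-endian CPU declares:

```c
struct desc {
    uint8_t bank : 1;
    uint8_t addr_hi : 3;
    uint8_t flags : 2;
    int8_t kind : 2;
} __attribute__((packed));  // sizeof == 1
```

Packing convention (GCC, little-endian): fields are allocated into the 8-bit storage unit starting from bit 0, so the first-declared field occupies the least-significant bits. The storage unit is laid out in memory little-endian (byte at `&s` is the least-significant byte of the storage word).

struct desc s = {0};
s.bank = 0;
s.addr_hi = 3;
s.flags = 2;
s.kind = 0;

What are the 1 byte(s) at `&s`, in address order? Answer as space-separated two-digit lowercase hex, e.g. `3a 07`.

[0+:1] bank=0 & 0x1 = 0x0; word=0x00
[1+:3] addr_hi=3 & 0x7 = 0x3; word=0x06
[4+:2] flags=2 & 0x3 = 0x2; word=0x26
[6+:2] kind=0 & 0x3 = 0x0; word=0x26
word = 0x26 → little-endian bytes:
  [0]=0x26

26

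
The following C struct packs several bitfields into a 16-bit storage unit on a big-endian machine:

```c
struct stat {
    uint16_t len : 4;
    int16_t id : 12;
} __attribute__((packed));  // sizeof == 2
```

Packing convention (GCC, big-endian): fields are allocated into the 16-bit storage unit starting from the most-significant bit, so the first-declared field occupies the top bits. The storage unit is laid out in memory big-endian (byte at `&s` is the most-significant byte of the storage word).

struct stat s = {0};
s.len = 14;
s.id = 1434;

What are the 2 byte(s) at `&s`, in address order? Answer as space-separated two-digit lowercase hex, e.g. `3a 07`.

[12+:4] len=14 & 0xf = 0xe; word=0xe000
[0+:12] id=1434 & 0xfff = 0x59a; word=0xe59a
word = 0xe59a → big-endian bytes:
  [0]=0xe5  [1]=0x9a

e5 9a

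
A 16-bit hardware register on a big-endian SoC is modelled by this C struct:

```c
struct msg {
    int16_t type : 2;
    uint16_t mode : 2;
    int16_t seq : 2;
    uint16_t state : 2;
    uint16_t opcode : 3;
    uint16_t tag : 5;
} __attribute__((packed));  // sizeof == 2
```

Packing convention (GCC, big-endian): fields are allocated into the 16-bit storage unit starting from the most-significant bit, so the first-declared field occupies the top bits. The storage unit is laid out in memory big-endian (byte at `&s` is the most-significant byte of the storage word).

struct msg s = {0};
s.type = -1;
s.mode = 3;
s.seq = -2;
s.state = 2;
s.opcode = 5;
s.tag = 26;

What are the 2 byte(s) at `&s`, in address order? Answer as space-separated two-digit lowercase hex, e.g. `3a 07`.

fa ba

[14+:2] type=-1 & 0x3 = 0x3; word=0xc000
[12+:2] mode=3 & 0x3 = 0x3; word=0xf000
[10+:2] seq=-2 & 0x3 = 0x2; word=0xf800
[8+:2] state=2 & 0x3 = 0x2; word=0xfa00
[5+:3] opcode=5 & 0x7 = 0x5; word=0xfaa0
[0+:5] tag=26 & 0x1f = 0x1a; word=0xfaba
word = 0xfaba → big-endian bytes:
  [0]=0xfa  [1]=0xba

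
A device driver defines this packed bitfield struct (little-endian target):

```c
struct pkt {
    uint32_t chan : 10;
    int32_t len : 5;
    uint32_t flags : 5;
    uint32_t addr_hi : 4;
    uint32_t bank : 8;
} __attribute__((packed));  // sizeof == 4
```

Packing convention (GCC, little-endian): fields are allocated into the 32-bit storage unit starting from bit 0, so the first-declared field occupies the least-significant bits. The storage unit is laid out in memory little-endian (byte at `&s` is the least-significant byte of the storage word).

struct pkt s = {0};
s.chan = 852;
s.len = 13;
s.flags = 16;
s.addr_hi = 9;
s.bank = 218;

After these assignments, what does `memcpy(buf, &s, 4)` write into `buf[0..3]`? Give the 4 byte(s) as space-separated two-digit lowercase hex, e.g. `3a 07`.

chan:10 = 852 → 0x354 << 0 → word 0x00000354
len:5 = 13 → 0xd << 10 → word 0x00003754
flags:5 = 16 → 0x10 << 15 → word 0x00083754
addr_hi:4 = 9 → 0x9 << 20 → word 0x00983754
bank:8 = 218 → 0xda << 24 → word 0xda983754
word = 0xda983754 → little-endian bytes:
  [0]=0x54  [1]=0x37  [2]=0x98  [3]=0xda

54 37 98 da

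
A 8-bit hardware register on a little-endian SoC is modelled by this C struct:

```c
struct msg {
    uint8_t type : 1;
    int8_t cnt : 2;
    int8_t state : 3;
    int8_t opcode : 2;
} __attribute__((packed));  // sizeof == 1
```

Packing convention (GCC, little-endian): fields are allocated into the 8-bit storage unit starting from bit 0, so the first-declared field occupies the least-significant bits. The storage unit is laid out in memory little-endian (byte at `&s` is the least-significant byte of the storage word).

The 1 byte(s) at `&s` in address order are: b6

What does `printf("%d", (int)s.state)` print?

-2

[0]=0xb6 (little-endian) → word 0xb6
type:1 @ bit 0 → (0xb6>>0)&0x1 = 0x0
cnt:2 @ bit 1 → (0xb6>>1)&0x3 = 0x3
state:3 @ bit 3 → (0xb6>>3)&0x7 = 0x6  ←
opcode:2 @ bit 6 → (0xb6>>6)&0x3 = 0x2
state signed 3b, MSB=1: 6 - 8 = -2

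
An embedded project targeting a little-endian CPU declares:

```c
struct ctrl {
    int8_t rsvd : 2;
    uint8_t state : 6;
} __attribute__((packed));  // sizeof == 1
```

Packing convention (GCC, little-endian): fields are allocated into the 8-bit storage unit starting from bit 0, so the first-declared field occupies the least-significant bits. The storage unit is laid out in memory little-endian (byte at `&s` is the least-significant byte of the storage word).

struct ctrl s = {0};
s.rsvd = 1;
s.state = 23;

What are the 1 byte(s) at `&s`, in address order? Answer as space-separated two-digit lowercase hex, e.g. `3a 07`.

[0+:2] rsvd=1 & 0x3 = 0x1; word=0x01
[2+:6] state=23 & 0x3f = 0x17; word=0x5d
word = 0x5d → little-endian bytes:
  [0]=0x5d

5d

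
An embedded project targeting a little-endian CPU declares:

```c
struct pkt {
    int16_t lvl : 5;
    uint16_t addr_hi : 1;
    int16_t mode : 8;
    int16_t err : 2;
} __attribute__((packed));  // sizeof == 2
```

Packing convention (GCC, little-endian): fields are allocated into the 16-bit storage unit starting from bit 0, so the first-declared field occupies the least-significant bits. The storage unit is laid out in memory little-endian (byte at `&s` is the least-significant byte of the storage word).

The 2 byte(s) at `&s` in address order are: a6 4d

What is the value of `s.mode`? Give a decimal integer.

[0]=0xa6 [1]=0x4d (little-endian) → word 0x4da6
lvl:5 @ bit 0 → (0x4da6>>0)&0x1f = 0x6
addr_hi:1 @ bit 5 → (0x4da6>>5)&0x1 = 0x1
mode:8 @ bit 6 → (0x4da6>>6)&0xff = 0x36  ←
err:2 @ bit 14 → (0x4da6>>14)&0x3 = 0x1
mode signed 8b, MSB=0: value = 54

54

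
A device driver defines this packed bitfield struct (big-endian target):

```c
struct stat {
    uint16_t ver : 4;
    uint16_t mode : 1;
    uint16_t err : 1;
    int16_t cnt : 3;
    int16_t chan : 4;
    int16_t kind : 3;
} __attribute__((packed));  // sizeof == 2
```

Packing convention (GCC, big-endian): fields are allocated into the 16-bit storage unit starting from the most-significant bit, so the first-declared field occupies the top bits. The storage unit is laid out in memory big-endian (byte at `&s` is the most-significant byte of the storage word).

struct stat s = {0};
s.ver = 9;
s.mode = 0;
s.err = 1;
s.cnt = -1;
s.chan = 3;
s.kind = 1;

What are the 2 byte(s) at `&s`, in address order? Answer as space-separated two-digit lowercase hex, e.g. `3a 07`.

ver (4b) val=9 bits=0x9 at bit 12: 0x9000
mode (1b) val=0 bits=0x0 at bit 11: 0x9000
err (1b) val=1 bits=0x1 at bit 10: 0x9400
cnt (3b) val=-1 bits=0x7 at bit 7: 0x9780
chan (4b) val=3 bits=0x3 at bit 3: 0x9798
kind (3b) val=1 bits=0x1 at bit 0: 0x9799
word = 0x9799 → big-endian bytes:
  [0]=0x97  [1]=0x99

97 99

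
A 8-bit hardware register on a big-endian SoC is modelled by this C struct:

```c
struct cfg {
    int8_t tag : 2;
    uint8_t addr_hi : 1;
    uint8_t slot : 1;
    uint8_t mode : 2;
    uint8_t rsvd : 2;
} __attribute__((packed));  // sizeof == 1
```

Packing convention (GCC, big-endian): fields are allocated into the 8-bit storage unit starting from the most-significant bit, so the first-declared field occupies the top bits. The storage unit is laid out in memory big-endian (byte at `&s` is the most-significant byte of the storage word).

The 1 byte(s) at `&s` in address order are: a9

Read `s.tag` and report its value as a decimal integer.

-2

[0]=0xa9 (big-endian) → word 0xa9
tag [6+:2] = (word>>6) & 0x3 = 2  ←
addr_hi [5+:1] = (word>>5) & 0x1 = 1
slot [4+:1] = (word>>4) & 0x1 = 0
mode [2+:2] = (word>>2) & 0x3 = 2
rsvd [0+:2] = (word>>0) & 0x3 = 1
tag signed 2b, MSB=1: 2 - 4 = -2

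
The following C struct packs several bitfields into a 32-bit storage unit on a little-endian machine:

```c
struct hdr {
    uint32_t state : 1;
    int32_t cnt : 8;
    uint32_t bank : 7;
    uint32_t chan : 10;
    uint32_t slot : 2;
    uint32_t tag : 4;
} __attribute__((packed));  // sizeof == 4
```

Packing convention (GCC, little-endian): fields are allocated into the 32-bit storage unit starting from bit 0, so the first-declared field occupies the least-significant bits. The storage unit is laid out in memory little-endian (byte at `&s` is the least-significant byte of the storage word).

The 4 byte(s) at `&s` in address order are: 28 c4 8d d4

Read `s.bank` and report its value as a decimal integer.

[0]=0x28 [1]=0xc4 [2]=0x8d [3]=0xd4 (little-endian) → word 0xd48dc428
state:1 @ bit 0 → (0xd48dc428>>0)&0x1 = 0x0
cnt:8 @ bit 1 → (0xd48dc428>>1)&0xff = 0x14
bank:7 @ bit 9 → (0xd48dc428>>9)&0x7f = 0x62  ←
chan:10 @ bit 16 → (0xd48dc428>>16)&0x3ff = 0x8d
slot:2 @ bit 26 → (0xd48dc428>>26)&0x3 = 0x1
tag:4 @ bit 28 → (0xd48dc428>>28)&0xf = 0xd

98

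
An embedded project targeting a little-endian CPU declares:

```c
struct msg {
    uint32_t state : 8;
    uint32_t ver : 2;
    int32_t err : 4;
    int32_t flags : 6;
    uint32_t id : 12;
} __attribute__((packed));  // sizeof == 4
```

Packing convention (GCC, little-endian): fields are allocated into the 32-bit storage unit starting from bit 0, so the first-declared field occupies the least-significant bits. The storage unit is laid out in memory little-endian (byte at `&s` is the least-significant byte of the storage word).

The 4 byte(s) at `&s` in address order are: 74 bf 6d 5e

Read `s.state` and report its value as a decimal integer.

116

[0]=0x74 [1]=0xbf [2]=0x6d [3]=0x5e (little-endian) → word 0x5e6dbf74
state:8 @ bit 0 → (0x5e6dbf74>>0)&0xff = 0x74  ←
ver:2 @ bit 8 → (0x5e6dbf74>>8)&0x3 = 0x3
err:4 @ bit 10 → (0x5e6dbf74>>10)&0xf = 0xf
flags:6 @ bit 14 → (0x5e6dbf74>>14)&0x3f = 0x36
id:12 @ bit 20 → (0x5e6dbf74>>20)&0xfff = 0x5e6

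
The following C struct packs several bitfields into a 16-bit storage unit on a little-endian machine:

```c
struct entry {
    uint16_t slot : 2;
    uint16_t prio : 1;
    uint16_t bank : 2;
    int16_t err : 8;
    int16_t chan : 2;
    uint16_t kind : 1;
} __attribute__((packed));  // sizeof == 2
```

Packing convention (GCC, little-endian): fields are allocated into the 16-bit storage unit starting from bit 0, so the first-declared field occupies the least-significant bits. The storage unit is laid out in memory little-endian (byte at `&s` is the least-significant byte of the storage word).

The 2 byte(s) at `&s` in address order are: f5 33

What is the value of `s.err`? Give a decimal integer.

-97

[0]=0xf5 [1]=0x33 (little-endian) → word 0x33f5
slot:2 @ bit 0 → (0x33f5>>0)&0x3 = 0x1
prio:1 @ bit 2 → (0x33f5>>2)&0x1 = 0x1
bank:2 @ bit 3 → (0x33f5>>3)&0x3 = 0x2
err:8 @ bit 5 → (0x33f5>>5)&0xff = 0x9f  ←
chan:2 @ bit 13 → (0x33f5>>13)&0x3 = 0x1
kind:1 @ bit 15 → (0x33f5>>15)&0x1 = 0x0
err signed 8b, MSB=1: 159 - 256 = -97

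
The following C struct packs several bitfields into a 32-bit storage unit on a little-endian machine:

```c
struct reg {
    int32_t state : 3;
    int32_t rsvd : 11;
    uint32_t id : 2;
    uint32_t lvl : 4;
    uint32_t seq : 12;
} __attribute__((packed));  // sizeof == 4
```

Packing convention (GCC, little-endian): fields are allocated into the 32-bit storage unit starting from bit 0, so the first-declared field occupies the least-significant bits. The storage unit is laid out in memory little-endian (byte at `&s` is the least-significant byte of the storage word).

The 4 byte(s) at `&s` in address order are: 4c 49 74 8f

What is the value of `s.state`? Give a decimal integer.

-4

[0]=0x4c [1]=0x49 [2]=0x74 [3]=0x8f (little-endian) → word 0x8f74494c
state [0+:3] = (word>>0) & 0x7 = 4  ←
rsvd [3+:11] = (word>>3) & 0x7ff = 297
id [14+:2] = (word>>14) & 0x3 = 1
lvl [16+:4] = (word>>16) & 0xf = 4
seq [20+:12] = (word>>20) & 0xfff = 2295
state signed 3b, MSB=1: 4 - 8 = -4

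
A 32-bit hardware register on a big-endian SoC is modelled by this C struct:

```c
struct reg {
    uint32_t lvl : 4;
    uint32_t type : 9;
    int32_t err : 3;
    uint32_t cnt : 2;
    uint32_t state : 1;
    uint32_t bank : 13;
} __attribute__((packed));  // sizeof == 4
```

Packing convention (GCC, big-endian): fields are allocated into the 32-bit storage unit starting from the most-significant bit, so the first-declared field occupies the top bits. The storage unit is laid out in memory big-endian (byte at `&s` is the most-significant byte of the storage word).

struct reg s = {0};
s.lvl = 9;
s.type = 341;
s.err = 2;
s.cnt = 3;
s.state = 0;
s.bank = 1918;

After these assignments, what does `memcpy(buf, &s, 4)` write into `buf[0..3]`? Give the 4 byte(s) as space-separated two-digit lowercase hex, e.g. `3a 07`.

lvl (4b) val=9 bits=0x9 at bit 28: 0x90000000
type (9b) val=341 bits=0x155 at bit 19: 0x9aa80000
err (3b) val=2 bits=0x2 at bit 16: 0x9aaa0000
cnt (2b) val=3 bits=0x3 at bit 14: 0x9aaac000
state (1b) val=0 bits=0x0 at bit 13: 0x9aaac000
bank (13b) val=1918 bits=0x77e at bit 0: 0x9aaac77e
word = 0x9aaac77e → big-endian bytes:
  [0]=0x9a  [1]=0xaa  [2]=0xc7  [3]=0x7e

9a aa c7 7e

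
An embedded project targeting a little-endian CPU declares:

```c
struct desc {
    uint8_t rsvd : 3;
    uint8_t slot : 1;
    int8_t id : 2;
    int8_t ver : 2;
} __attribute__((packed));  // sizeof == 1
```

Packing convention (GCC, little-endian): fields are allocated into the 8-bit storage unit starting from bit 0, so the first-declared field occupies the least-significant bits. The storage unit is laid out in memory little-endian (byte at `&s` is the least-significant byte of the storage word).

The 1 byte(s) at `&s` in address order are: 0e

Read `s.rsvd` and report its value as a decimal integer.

[0]=0x0e (little-endian) → word 0x0e
rsvd:3 @ bit 0 → (0x0e>>0)&0x7 = 0x6  ←
slot:1 @ bit 3 → (0x0e>>3)&0x1 = 0x1
id:2 @ bit 4 → (0x0e>>4)&0x3 = 0x0
ver:2 @ bit 6 → (0x0e>>6)&0x3 = 0x0

6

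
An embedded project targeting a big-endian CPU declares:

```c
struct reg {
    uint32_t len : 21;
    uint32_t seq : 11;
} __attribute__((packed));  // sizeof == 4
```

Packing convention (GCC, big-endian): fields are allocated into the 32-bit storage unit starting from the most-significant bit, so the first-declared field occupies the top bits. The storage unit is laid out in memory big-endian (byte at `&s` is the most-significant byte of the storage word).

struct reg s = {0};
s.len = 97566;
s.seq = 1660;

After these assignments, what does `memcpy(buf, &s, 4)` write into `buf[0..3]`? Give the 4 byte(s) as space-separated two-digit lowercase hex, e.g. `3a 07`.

0b e8 f6 7c

len (21b) val=97566 bits=0x17d1e at bit 11: 0x0be8f000
seq (11b) val=1660 bits=0x67c at bit 0: 0x0be8f67c
word = 0x0be8f67c → big-endian bytes:
  [0]=0x0b  [1]=0xe8  [2]=0xf6  [3]=0x7c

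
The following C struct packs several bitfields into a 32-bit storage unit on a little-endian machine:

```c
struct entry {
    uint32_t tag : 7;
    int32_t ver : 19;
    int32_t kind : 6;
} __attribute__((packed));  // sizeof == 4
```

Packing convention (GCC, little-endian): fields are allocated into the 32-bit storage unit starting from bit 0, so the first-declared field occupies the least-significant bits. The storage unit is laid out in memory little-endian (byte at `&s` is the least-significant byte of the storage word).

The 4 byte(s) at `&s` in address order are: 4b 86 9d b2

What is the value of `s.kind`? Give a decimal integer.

[0]=0x4b [1]=0x86 [2]=0x9d [3]=0xb2 (little-endian) → word 0xb29d864b
tag [0+:7] = (word>>0) & 0x7f = 75
ver [7+:19] = (word>>7) & 0x7ffff = 342796
kind [26+:6] = (word>>26) & 0x3f = 44  ←
kind signed 6b, MSB=1: 44 - 64 = -20

-20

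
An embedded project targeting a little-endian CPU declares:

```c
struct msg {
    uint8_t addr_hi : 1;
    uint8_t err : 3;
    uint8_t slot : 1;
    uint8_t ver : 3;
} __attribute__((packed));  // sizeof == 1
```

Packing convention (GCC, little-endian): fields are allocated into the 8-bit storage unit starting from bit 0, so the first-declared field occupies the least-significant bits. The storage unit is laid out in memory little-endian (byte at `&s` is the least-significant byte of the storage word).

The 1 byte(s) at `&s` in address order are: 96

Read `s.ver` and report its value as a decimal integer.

[0]=0x96 (little-endian) → word 0x96
addr_hi:1 @ bit 0 → (0x96>>0)&0x1 = 0x0
err:3 @ bit 1 → (0x96>>1)&0x7 = 0x3
slot:1 @ bit 4 → (0x96>>4)&0x1 = 0x1
ver:3 @ bit 5 → (0x96>>5)&0x7 = 0x4  ←

4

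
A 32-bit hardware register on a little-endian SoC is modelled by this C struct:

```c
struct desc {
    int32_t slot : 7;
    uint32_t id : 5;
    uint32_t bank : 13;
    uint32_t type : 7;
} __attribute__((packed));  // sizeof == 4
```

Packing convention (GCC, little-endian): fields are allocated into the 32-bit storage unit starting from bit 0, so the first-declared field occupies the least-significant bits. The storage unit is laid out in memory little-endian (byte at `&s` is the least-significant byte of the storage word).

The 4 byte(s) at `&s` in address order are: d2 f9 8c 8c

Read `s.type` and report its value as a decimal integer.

70

[0]=0xd2 [1]=0xf9 [2]=0x8c [3]=0x8c (little-endian) → word 0x8c8cf9d2
slot [0+:7] = (word>>0) & 0x7f = 82
id [7+:5] = (word>>7) & 0x1f = 19
bank [12+:13] = (word>>12) & 0x1fff = 2255
type [25+:7] = (word>>25) & 0x7f = 70  ←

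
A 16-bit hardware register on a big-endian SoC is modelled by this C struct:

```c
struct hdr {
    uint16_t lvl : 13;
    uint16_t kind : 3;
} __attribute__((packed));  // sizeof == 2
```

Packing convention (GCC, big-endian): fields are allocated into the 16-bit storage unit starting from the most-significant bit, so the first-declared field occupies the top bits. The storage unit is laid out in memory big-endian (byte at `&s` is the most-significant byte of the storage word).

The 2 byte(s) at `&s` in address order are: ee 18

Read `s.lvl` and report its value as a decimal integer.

7619

[0]=0xee [1]=0x18 (big-endian) → word 0xee18
lvl:13 @ bit 3 → (0xee18>>3)&0x1fff = 0x1dc3  ←
kind:3 @ bit 0 → (0xee18>>0)&0x7 = 0x0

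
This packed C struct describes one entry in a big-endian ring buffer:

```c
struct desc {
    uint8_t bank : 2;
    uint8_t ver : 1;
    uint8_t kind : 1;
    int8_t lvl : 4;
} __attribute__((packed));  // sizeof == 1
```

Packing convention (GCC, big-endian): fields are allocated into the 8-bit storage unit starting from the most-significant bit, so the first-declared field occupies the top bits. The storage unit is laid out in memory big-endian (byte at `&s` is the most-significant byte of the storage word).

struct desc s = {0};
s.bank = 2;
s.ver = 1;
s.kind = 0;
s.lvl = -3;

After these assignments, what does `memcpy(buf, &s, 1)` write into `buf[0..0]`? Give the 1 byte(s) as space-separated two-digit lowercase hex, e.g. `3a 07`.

[6+:2] bank=2 & 0x3 = 0x2; word=0x80
[5+:1] ver=1 & 0x1 = 0x1; word=0xa0
[4+:1] kind=0 & 0x1 = 0x0; word=0xa0
[0+:4] lvl=-3 & 0xf = 0xd; word=0xad
word = 0xad → big-endian bytes:
  [0]=0xad

ad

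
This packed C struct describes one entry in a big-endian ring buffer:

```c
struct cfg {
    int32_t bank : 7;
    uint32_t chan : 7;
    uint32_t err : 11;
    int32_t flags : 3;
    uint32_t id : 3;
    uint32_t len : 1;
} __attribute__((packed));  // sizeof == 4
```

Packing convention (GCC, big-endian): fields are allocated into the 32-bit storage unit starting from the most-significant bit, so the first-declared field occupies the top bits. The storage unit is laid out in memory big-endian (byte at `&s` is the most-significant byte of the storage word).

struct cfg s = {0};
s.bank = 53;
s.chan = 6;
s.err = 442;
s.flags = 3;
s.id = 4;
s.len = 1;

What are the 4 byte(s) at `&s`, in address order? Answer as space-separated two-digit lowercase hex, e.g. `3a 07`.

bank (7b) val=53 bits=0x35 at bit 25: 0x6a000000
chan (7b) val=6 bits=0x6 at bit 18: 0x6a180000
err (11b) val=442 bits=0x1ba at bit 7: 0x6a18dd00
flags (3b) val=3 bits=0x3 at bit 4: 0x6a18dd30
id (3b) val=4 bits=0x4 at bit 1: 0x6a18dd38
len (1b) val=1 bits=0x1 at bit 0: 0x6a18dd39
word = 0x6a18dd39 → big-endian bytes:
  [0]=0x6a  [1]=0x18  [2]=0xdd  [3]=0x39

6a 18 dd 39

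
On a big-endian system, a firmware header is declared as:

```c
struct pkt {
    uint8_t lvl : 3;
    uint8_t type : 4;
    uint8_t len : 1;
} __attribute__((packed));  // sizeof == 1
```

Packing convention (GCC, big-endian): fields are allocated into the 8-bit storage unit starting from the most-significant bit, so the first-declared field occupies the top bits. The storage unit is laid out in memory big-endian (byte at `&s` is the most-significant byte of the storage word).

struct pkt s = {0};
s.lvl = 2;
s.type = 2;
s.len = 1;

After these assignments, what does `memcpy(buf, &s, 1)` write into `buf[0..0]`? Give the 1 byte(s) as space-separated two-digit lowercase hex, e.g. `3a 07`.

45

[5+:3] lvl=2 & 0x7 = 0x2; word=0x40
[1+:4] type=2 & 0xf = 0x2; word=0x44
[0+:1] len=1 & 0x1 = 0x1; word=0x45
word = 0x45 → big-endian bytes:
  [0]=0x45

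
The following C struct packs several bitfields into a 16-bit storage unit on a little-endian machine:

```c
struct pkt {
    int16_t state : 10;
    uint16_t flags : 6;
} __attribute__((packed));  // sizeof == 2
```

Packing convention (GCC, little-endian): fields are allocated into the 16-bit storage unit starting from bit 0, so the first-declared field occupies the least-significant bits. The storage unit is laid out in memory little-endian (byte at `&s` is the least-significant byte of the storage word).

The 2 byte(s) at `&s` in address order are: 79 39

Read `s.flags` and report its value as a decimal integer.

[0]=0x79 [1]=0x39 (little-endian) → word 0x3979
state:10 @ bit 0 → (0x3979>>0)&0x3ff = 0x179
flags:6 @ bit 10 → (0x3979>>10)&0x3f = 0xe  ←

14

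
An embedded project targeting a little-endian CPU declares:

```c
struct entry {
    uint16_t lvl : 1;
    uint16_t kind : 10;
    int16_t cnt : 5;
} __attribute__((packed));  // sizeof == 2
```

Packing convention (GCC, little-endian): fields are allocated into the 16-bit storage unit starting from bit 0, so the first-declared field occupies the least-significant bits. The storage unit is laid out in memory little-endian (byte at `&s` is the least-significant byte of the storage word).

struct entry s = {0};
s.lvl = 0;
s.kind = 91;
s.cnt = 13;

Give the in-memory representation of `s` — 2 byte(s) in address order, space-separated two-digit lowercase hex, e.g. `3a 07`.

lvl (1b) val=0 bits=0x0 at bit 0: 0x0000
kind (10b) val=91 bits=0x5b at bit 1: 0x00b6
cnt (5b) val=13 bits=0xd at bit 11: 0x68b6
word = 0x68b6 → little-endian bytes:
  [0]=0xb6  [1]=0x68

b6 68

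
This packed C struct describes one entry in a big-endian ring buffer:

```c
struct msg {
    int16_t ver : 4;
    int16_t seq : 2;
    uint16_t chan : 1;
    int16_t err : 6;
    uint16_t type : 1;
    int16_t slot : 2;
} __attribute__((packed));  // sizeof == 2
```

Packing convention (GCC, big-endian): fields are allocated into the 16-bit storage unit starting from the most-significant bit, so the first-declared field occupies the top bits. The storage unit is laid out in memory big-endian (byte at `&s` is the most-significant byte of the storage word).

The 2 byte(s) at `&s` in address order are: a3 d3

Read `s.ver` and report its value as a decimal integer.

[0]=0xa3 [1]=0xd3 (big-endian) → word 0xa3d3
ver:4 @ bit 12 → (0xa3d3>>12)&0xf = 0xa  ←
seq:2 @ bit 10 → (0xa3d3>>10)&0x3 = 0x0
chan:1 @ bit 9 → (0xa3d3>>9)&0x1 = 0x1
err:6 @ bit 3 → (0xa3d3>>3)&0x3f = 0x3a
type:1 @ bit 2 → (0xa3d3>>2)&0x1 = 0x0
slot:2 @ bit 0 → (0xa3d3>>0)&0x3 = 0x3
ver signed 4b, MSB=1: 10 - 16 = -6

-6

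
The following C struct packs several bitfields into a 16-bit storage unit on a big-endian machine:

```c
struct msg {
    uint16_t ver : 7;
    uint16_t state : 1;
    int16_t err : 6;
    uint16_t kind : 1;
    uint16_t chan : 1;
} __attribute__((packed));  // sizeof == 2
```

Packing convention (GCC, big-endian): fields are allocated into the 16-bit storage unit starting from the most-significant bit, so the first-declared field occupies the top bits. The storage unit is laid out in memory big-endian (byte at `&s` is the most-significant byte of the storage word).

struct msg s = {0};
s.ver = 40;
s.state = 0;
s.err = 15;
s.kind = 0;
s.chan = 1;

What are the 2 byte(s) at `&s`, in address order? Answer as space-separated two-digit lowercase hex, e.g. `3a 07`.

ver:7 = 40 → 0x28 << 9 → word 0x5000
state:1 = 0 → 0x0 << 8 → word 0x5000
err:6 = 15 → 0xf << 2 → word 0x503c
kind:1 = 0 → 0x0 << 1 → word 0x503c
chan:1 = 1 → 0x1 << 0 → word 0x503d
word = 0x503d → big-endian bytes:
  [0]=0x50  [1]=0x3d

50 3d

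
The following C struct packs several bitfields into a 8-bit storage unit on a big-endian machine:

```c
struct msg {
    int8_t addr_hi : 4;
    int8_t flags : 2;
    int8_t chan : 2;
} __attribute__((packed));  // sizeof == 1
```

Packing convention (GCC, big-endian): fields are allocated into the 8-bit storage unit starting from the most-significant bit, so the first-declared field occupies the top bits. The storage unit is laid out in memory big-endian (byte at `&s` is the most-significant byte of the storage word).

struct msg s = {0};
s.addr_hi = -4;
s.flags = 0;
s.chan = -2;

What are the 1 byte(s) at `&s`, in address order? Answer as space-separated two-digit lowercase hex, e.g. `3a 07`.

addr_hi:4 = -4 → 0xc << 4 → word 0xc0
flags:2 = 0 → 0x0 << 2 → word 0xc0
chan:2 = -2 → 0x2 << 0 → word 0xc2
word = 0xc2 → big-endian bytes:
  [0]=0xc2

c2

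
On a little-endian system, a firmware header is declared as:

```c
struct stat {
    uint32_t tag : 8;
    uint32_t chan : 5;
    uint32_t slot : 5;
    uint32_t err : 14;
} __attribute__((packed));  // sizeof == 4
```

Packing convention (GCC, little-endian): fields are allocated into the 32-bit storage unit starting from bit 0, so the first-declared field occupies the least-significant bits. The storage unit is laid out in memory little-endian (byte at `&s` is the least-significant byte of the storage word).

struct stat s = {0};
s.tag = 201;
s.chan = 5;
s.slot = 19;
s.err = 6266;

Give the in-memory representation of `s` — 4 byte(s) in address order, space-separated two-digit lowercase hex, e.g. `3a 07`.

c9 65 ea 61

tag (8b) val=201 bits=0xc9 at bit 0: 0x000000c9
chan (5b) val=5 bits=0x5 at bit 8: 0x000005c9
slot (5b) val=19 bits=0x13 at bit 13: 0x000265c9
err (14b) val=6266 bits=0x187a at bit 18: 0x61ea65c9
word = 0x61ea65c9 → little-endian bytes:
  [0]=0xc9  [1]=0x65  [2]=0xea  [3]=0x61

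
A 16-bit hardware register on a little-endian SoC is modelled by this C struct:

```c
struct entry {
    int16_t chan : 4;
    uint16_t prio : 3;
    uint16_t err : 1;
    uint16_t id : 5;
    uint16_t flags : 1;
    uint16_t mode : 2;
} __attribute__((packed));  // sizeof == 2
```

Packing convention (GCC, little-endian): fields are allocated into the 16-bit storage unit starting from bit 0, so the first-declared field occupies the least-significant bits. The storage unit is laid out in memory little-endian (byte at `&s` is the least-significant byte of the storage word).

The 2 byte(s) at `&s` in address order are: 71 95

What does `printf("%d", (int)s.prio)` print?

7

[0]=0x71 [1]=0x95 (little-endian) → word 0x9571
chan [0+:4] = (word>>0) & 0xf = 1
prio [4+:3] = (word>>4) & 0x7 = 7  ←
err [7+:1] = (word>>7) & 0x1 = 0
id [8+:5] = (word>>8) & 0x1f = 21
flags [13+:1] = (word>>13) & 0x1 = 0
mode [14+:2] = (word>>14) & 0x3 = 2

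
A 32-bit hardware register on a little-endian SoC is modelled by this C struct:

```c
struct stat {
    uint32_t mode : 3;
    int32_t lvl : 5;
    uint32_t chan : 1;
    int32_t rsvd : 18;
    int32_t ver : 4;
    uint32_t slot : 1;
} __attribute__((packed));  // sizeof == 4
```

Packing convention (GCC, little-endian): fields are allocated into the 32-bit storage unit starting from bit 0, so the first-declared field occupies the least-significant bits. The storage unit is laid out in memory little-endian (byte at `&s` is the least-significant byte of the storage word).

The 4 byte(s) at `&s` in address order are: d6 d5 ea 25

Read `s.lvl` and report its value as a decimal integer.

-6

[0]=0xd6 [1]=0xd5 [2]=0xea [3]=0x25 (little-endian) → word 0x25ead5d6
mode [0+:3] = (word>>0) & 0x7 = 6
lvl [3+:5] = (word>>3) & 0x1f = 26  ←
chan [8+:1] = (word>>8) & 0x1 = 1
rsvd [9+:18] = (word>>9) & 0x3ffff = 193898
ver [27+:4] = (word>>27) & 0xf = 4
slot [31+:1] = (word>>31) & 0x1 = 0
lvl signed 5b, MSB=1: 26 - 32 = -6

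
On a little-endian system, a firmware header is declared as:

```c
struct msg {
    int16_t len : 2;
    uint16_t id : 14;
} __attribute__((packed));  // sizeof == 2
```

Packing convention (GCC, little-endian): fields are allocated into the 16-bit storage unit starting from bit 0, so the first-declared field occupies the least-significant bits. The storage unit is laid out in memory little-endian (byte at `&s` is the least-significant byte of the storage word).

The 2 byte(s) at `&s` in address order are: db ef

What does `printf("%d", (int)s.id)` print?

15350

[0]=0xdb [1]=0xef (little-endian) → word 0xefdb
len:2 @ bit 0 → (0xefdb>>0)&0x3 = 0x3
id:14 @ bit 2 → (0xefdb>>2)&0x3fff = 0x3bf6  ←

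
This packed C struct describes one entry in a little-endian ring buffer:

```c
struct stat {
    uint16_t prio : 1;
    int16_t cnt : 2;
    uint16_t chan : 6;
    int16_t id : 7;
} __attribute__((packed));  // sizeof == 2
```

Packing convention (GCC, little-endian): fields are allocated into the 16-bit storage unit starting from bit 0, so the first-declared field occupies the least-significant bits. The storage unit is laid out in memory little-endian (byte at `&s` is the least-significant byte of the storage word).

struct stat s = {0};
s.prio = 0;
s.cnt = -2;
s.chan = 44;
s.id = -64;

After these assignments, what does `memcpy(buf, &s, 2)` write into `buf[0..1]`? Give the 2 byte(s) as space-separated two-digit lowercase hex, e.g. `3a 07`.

prio (1b) val=0 bits=0x0 at bit 0: 0x0000
cnt (2b) val=-2 bits=0x2 at bit 1: 0x0004
chan (6b) val=44 bits=0x2c at bit 3: 0x0164
id (7b) val=-64 bits=0x40 at bit 9: 0x8164
word = 0x8164 → little-endian bytes:
  [0]=0x64  [1]=0x81

64 81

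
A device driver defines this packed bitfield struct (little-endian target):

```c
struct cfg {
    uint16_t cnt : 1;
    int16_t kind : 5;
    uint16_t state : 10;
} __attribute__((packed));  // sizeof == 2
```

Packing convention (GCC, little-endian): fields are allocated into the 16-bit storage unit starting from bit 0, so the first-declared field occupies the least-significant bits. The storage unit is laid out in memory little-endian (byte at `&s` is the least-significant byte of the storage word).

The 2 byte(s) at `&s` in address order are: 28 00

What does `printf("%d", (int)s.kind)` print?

[0]=0x28 [1]=0x00 (little-endian) → word 0x0028
cnt:1 @ bit 0 → (0x0028>>0)&0x1 = 0x0
kind:5 @ bit 1 → (0x0028>>1)&0x1f = 0x14  ←
state:10 @ bit 6 → (0x0028>>6)&0x3ff = 0x0
kind signed 5b, MSB=1: 20 - 32 = -12

-12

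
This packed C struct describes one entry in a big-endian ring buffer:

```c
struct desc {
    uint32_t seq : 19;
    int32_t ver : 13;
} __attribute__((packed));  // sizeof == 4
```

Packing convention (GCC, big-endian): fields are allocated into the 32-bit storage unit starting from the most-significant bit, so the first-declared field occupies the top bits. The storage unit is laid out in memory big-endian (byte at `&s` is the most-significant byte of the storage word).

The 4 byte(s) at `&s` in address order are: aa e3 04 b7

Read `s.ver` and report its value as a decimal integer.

[0]=0xaa [1]=0xe3 [2]=0x04 [3]=0xb7 (big-endian) → word 0xaae304b7
seq:19 @ bit 13 → (0xaae304b7>>13)&0x7ffff = 0x55718
ver:13 @ bit 0 → (0xaae304b7>>0)&0x1fff = 0x4b7  ←
ver signed 13b, MSB=0: value = 1207

1207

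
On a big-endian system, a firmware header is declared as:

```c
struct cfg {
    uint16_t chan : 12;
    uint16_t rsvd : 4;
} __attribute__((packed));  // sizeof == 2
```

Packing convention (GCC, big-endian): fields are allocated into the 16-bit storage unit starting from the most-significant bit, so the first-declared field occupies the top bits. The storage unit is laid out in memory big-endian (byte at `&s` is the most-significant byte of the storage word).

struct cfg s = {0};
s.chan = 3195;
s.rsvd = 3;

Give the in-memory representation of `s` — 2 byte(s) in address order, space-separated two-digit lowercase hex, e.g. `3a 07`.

chan:12 = 3195 → 0xc7b << 4 → word 0xc7b0
rsvd:4 = 3 → 0x3 << 0 → word 0xc7b3
word = 0xc7b3 → big-endian bytes:
  [0]=0xc7  [1]=0xb3

c7 b3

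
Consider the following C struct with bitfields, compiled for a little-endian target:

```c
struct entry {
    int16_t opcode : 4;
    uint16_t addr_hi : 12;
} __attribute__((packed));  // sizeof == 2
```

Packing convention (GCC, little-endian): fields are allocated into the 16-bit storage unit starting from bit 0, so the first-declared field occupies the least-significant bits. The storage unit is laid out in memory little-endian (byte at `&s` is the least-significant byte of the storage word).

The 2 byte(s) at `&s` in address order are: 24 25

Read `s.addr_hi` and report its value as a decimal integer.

594

[0]=0x24 [1]=0x25 (little-endian) → word 0x2524
opcode [0+:4] = (word>>0) & 0xf = 4
addr_hi [4+:12] = (word>>4) & 0xfff = 594  ←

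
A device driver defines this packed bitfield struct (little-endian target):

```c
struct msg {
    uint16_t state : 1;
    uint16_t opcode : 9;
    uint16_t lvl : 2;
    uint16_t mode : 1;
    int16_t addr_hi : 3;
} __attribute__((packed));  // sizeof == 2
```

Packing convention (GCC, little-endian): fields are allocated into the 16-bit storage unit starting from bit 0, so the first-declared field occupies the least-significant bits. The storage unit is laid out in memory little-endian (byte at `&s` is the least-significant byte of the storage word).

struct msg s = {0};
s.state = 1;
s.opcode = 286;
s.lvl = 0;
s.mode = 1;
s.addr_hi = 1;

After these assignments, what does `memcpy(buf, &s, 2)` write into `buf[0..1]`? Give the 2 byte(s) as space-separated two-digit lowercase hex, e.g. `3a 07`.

state (1b) val=1 bits=0x1 at bit 0: 0x0001
opcode (9b) val=286 bits=0x11e at bit 1: 0x023d
lvl (2b) val=0 bits=0x0 at bit 10: 0x023d
mode (1b) val=1 bits=0x1 at bit 12: 0x123d
addr_hi (3b) val=1 bits=0x1 at bit 13: 0x323d
word = 0x323d → little-endian bytes:
  [0]=0x3d  [1]=0x32

3d 32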